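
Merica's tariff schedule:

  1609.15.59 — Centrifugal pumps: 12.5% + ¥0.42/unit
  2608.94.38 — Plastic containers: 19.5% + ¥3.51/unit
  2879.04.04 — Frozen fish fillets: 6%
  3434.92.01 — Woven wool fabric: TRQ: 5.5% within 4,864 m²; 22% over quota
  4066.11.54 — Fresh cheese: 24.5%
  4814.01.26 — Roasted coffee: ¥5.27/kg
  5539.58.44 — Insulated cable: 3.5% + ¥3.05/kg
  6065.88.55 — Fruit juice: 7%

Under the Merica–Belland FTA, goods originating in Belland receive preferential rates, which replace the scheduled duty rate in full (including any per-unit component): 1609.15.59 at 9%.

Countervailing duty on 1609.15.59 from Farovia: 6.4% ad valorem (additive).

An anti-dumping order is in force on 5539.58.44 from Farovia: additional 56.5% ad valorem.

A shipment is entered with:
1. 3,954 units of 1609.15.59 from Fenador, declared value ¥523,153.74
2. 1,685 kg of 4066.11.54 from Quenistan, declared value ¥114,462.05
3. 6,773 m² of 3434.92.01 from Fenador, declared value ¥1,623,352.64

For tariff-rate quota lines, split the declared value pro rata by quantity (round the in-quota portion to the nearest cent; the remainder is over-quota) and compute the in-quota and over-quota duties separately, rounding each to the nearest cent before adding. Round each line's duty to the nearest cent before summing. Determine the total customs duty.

Line 1 (1609.15.59, Fenador, 3,954 units, ¥523,153.74):
Base rate for 1609.15.59 is 12.5% + ¥0.42/unit.
1609.15.59 has an FTA preferential rate, but origin Fenador is not Belland; base rate stands.
The additional-duty order on 1609.15.59 targets Farovia, not Fenador; it does not apply.
Duty = ¥523,153.74 × 12.5% + 3,954 × ¥0.42 = ¥67,054.90.
Line 2 (4066.11.54, Quenistan, 1,685 kg, ¥114,462.05):
Base rate for 4066.11.54 is 24.5%.
Duty = ¥114,462.05 × 24.5% = ¥28,043.20.
Line 3 (3434.92.01, Fenador, 6,773 m², ¥1,623,352.64):
Code 3434.92.01 is under a tariff-rate quota (threshold 4,864 m²). In-quota: 4,864 m² at 5.5%; over-quota: 1,909 m² at 22%.
Pro-rata value split: in-quota = ¥1,623,352.64 × 4,864/6,773 = ¥1,165,803.52; over-quota = ¥1,623,352.64 − ¥1,165,803.52 = ¥457,549.12.
In-quota duty = ¥1,165,803.52 × 5.5% = ¥64,119.19. Over-quota duty = ¥457,549.12 × 22% = ¥100,660.81.
Line duty = ¥64,119.19 + ¥100,660.81 = ¥164,780.00.
Total = ¥67,054.90 + ¥28,043.20 + ¥164,780.00 = ¥259,878.10.

¥259,878.10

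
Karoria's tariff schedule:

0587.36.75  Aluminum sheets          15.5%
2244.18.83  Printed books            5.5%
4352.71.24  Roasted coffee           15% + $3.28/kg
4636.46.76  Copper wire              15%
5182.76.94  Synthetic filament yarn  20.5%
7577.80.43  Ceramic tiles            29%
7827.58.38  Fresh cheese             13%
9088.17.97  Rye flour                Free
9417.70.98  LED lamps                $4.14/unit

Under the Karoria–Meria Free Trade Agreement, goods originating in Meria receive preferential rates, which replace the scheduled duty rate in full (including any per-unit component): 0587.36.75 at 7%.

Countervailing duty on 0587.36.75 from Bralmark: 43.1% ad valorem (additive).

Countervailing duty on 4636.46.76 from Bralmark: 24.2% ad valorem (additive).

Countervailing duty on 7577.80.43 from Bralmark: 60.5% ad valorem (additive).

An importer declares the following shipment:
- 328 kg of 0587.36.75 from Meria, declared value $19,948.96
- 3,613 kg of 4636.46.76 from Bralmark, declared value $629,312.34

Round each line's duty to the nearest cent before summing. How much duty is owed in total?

Line 1 (0587.36.75, Meria, 328 kg, $19,948.96):
Base rate for 0587.36.75 is 15.5%.
Origin Meria qualifies under the Karoria–Meria agreement and 0587.36.75 is covered: preferential rate 7% applies instead.
The additional-duty order on 0587.36.75 targets Bralmark, not Meria; it does not apply.
Duty = $19,948.96 × 7% = $1,396.43.
Line 2 (4636.46.76, Bralmark, 3,613 kg, $629,312.34):
Base rate for 4636.46.76 is 15%.
Additional duty on 4636.46.76 from Bralmark: +24.2%. Applied ad valorem rate: 15% + 24.2% = 39.2%.
Duty = $629,312.34 × 39.2% = $246,690.44.
Total = $1,396.43 + $246,690.44 = $248,086.87.

$248,086.87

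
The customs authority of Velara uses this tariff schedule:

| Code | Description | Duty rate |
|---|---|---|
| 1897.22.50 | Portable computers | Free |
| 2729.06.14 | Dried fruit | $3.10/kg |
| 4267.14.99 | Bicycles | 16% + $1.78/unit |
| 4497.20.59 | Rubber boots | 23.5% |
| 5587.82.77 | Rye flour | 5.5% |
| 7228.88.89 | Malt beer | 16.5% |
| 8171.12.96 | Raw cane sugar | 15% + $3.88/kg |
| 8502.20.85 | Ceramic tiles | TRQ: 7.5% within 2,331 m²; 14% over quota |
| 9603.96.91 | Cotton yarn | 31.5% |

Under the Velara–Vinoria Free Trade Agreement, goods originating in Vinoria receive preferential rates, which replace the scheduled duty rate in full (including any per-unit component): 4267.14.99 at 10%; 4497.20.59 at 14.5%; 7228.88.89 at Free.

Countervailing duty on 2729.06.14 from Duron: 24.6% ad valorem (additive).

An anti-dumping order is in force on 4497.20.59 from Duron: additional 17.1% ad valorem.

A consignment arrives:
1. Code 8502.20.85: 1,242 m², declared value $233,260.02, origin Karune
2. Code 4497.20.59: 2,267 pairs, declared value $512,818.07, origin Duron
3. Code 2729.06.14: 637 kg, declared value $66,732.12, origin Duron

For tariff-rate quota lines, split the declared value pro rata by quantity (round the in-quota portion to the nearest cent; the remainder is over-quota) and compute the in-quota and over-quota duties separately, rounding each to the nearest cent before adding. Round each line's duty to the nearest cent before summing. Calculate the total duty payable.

$244,089.44

Line 1 (8502.20.85, Karune, 1,242 m², $233,260.02):
Code 8502.20.85 is under a tariff-rate quota (threshold 2,331 m²). Quantity 1,242 m² is within the quota, so the in-quota rate 7.5% applies to the full value.
Duty = $233,260.02 × 7.5% = $17,494.50.
Line 2 (4497.20.59, Duron, 2,267 pairs, $512,818.07):
Base rate for 4497.20.59 is 23.5%.
4497.20.59 has an FTA preferential rate, but origin Duron is not Vinoria; base rate stands.
Additional duty on 4497.20.59 from Duron: +17.1%. Applied ad valorem rate: 23.5% + 17.1% = 40.6%.
Duty = $512,818.07 × 40.6% = $208,204.14.
Line 3 (2729.06.14, Duron, 637 kg, $66,732.12):
Base rate for 2729.06.14 is $3.10/kg.
Additional duty on 2729.06.14 from Duron: +24.6% ad valorem. Applied ad valorem rate = 24.6%.
Duty = $66,732.12 × 24.6% + 637 × $3.10 = $18,390.80.
Total = $17,494.50 + $208,204.14 + $18,390.80 = $244,089.44.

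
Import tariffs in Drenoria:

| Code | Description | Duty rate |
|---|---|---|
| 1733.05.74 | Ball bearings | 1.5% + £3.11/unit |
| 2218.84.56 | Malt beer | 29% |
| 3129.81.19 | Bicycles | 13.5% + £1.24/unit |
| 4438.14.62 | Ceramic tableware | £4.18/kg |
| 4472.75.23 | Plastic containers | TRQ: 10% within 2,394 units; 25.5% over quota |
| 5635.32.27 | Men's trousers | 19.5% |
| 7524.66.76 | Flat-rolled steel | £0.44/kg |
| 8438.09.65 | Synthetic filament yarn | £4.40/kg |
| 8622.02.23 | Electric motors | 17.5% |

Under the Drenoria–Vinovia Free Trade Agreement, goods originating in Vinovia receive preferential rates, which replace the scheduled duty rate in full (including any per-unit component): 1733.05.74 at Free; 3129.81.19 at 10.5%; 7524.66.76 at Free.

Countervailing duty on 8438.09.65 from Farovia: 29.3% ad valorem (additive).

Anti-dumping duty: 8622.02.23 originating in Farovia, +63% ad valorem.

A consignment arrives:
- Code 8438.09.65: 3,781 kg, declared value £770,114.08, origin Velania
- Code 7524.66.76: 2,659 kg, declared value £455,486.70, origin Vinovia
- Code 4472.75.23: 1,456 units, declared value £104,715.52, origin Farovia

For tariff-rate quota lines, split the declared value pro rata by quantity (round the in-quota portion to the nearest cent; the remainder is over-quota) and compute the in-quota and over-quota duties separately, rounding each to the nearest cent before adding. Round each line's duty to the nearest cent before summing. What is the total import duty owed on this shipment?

Line 1 (8438.09.65, Velania, 3,781 kg, £770,114.08):
Base rate for 8438.09.65 is £4.40/kg.
The additional-duty order on 8438.09.65 targets Farovia, not Velania; it does not apply.
Duty = 3,781 × £4.40 = £16,636.40.
Line 2 (7524.66.76, Vinovia, 2,659 kg, £455,486.70):
Base rate for 7524.66.76 is £0.44/kg.
Origin Vinovia qualifies under the Drenoria–Vinovia agreement and 7524.66.76 is covered: preferential rate Free applies instead.
Duty = £455,486.70 × 0% = £0.00.
Line 3 (4472.75.23, Farovia, 1,456 units, £104,715.52):
Code 4472.75.23 is under a tariff-rate quota (threshold 2,394 units). Quantity 1,456 units is within the quota, so the in-quota rate 10% applies to the full value.
Duty = £104,715.52 × 10% = £10,471.55.
Total = £16,636.40 + £0.00 + £10,471.55 = £27,107.95.

£27,107.95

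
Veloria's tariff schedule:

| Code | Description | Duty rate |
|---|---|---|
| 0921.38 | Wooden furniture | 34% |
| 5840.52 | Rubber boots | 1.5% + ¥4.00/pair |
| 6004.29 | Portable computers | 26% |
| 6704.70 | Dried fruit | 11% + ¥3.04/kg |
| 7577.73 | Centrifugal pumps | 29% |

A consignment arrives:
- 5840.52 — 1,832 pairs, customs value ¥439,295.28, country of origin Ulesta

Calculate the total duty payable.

¥13,917.43

Line 1 (5840.52, Ulesta, 1,832 pairs, ¥439,295.28):
Base rate for 5840.52 is 1.5% + ¥4.00/pair.
Duty = ¥439,295.28 × 1.5% + 1,832 × ¥4.00 = ¥13,917.43.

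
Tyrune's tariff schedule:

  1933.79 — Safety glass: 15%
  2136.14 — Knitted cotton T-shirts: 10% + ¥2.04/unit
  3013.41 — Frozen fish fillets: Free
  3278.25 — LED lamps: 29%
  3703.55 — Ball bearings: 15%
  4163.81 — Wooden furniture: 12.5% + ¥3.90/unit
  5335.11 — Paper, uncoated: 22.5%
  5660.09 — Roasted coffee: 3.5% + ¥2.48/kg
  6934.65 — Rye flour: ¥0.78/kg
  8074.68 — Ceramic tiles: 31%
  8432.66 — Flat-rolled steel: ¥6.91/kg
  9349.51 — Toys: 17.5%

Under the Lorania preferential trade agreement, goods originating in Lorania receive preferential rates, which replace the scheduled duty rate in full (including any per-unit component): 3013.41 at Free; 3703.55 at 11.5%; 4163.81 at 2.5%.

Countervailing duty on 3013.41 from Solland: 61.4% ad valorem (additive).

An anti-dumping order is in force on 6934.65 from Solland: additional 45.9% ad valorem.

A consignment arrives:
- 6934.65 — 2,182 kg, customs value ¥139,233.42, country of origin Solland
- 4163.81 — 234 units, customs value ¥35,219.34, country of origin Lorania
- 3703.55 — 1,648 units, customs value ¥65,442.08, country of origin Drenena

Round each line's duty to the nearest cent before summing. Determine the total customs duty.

Line 1 (6934.65, Solland, 2,182 kg, ¥139,233.42):
Base rate for 6934.65 is ¥0.78/kg.
Additional duty on 6934.65 from Solland: +45.9% ad valorem. Applied ad valorem rate = 45.9%.
Duty = ¥139,233.42 × 45.9% + 2,182 × ¥0.78 = ¥65,610.10.
Line 2 (4163.81, Lorania, 234 units, ¥35,219.34):
Base rate for 4163.81 is 12.5% + ¥3.90/unit.
Origin Lorania qualifies under the Tyrune–Lorania agreement and 4163.81 is covered: preferential rate 2.5% applies instead.
Duty = ¥35,219.34 × 2.5% = ¥880.48.
Line 3 (3703.55, Drenena, 1,648 units, ¥65,442.08):
Base rate for 3703.55 is 15%.
3703.55 has an FTA preferential rate, but origin Drenena is not Lorania; base rate stands.
Duty = ¥65,442.08 × 15% = ¥9,816.31.
Total = ¥65,610.10 + ¥880.48 + ¥9,816.31 = ¥76,306.89.

¥76,306.89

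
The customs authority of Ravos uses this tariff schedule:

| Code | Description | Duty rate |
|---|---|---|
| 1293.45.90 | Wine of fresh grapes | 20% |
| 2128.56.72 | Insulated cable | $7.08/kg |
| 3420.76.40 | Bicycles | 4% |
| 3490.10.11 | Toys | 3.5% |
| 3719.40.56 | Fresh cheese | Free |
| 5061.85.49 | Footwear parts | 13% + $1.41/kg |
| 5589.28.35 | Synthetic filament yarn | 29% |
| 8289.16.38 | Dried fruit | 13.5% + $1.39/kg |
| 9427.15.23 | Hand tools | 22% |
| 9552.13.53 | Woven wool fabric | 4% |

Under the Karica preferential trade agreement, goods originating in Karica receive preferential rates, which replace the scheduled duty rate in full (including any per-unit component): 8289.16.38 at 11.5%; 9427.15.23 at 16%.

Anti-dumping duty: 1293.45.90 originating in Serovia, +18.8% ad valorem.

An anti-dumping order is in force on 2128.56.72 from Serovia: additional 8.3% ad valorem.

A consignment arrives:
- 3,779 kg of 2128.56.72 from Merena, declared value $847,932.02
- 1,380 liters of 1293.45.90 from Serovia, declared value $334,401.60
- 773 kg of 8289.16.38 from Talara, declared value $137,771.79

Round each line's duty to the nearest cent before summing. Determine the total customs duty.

Line 1 (2128.56.72, Merena, 3,779 kg, $847,932.02):
Base rate for 2128.56.72 is $7.08/kg.
The additional-duty order on 2128.56.72 targets Serovia, not Merena; it does not apply.
Duty = 3,779 × $7.08 = $26,755.32.
Line 2 (1293.45.90, Serovia, 1,380 liters, $334,401.60):
Base rate for 1293.45.90 is 20%.
Additional duty on 1293.45.90 from Serovia: +18.8%. Applied ad valorem rate: 20% + 18.8% = 38.8%.
Duty = $334,401.60 × 38.8% = $129,747.82.
Line 3 (8289.16.38, Talara, 773 kg, $137,771.79):
Base rate for 8289.16.38 is 13.5% + $1.39/kg.
8289.16.38 has an FTA preferential rate, but origin Talara is not Karica; base rate stands.
Duty = $137,771.79 × 13.5% + 773 × $1.39 = $19,673.66.
Total = $26,755.32 + $129,747.82 + $19,673.66 = $176,176.80.

$176,176.80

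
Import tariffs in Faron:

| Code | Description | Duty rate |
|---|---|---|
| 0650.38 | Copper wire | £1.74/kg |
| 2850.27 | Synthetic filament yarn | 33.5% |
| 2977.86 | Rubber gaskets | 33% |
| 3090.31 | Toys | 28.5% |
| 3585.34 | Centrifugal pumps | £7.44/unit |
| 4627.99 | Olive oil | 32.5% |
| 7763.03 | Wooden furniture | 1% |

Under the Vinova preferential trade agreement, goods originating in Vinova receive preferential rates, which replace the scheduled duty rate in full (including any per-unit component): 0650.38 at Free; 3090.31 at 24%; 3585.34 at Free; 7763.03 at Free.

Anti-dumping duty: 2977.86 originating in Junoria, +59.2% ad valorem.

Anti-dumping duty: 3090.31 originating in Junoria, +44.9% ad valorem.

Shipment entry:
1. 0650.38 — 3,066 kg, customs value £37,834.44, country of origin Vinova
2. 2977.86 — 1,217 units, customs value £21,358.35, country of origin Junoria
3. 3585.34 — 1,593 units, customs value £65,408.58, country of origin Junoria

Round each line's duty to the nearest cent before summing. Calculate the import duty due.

£31,544.32

Line 1 (0650.38, Vinova, 3,066 kg, £37,834.44):
Base rate for 0650.38 is £1.74/kg.
Origin Vinova qualifies under the Faron–Vinova agreement and 0650.38 is covered: preferential rate Free applies instead.
Duty = £37,834.44 × 0% = £0.00.
Line 2 (2977.86, Junoria, 1,217 units, £21,358.35):
Base rate for 2977.86 is 33%.
Additional duty on 2977.86 from Junoria: +59.2%. Applied ad valorem rate: 33% + 59.2% = 92.2%.
Duty = £21,358.35 × 92.2% = £19,692.40.
Line 3 (3585.34, Junoria, 1,593 units, £65,408.58):
Base rate for 3585.34 is £7.44/unit.
3585.34 has an FTA preferential rate, but origin Junoria is not Vinova; base rate stands.
Duty = 1,593 × £7.44 = £11,851.92.
Total = £0.00 + £19,692.40 + £11,851.92 = £31,544.32.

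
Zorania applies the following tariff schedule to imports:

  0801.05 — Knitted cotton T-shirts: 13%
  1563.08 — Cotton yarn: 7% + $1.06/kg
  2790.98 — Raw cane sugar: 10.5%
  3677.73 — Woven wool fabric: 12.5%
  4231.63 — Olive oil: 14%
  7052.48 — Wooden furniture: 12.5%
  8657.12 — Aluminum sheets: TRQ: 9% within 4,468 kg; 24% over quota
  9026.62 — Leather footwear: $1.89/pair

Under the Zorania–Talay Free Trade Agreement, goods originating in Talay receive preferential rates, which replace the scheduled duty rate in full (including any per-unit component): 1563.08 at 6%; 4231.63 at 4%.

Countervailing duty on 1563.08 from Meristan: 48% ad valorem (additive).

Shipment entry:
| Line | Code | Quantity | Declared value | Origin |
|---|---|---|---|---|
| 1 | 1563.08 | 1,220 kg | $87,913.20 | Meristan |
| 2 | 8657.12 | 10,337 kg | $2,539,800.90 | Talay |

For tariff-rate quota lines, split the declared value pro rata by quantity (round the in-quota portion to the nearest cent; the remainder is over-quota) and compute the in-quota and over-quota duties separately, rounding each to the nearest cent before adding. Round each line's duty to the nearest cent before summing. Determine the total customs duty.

Line 1 (1563.08, Meristan, 1,220 kg, $87,913.20):
Base rate for 1563.08 is 7% + $1.06/kg.
1563.08 has an FTA preferential rate, but origin Meristan is not Talay; base rate stands.
Additional duty on 1563.08 from Meristan: +48%. Applied ad valorem rate: 7% + 48% = 55%.
Duty = $87,913.20 × 55% + 1,220 × $1.06 = $49,645.46.
Line 2 (8657.12, Talay, 10,337 kg, $2,539,800.90):
Code 8657.12 is under a tariff-rate quota (threshold 4,468 kg). In-quota: 4,468 kg at 9%; over-quota: 5,869 kg at 24%.
Pro-rata value split: in-quota = $2,539,800.90 × 4,468/10,337 = $1,097,787.60; over-quota = $2,539,800.90 − $1,097,787.60 = $1,442,013.30.
In-quota duty = $1,097,787.60 × 9% = $98,800.88. Over-quota duty = $1,442,013.30 × 24% = $346,083.19.
Line duty = $98,800.88 + $346,083.19 = $444,884.07.
Total = $49,645.46 + $444,884.07 = $494,529.53.

$494,529.53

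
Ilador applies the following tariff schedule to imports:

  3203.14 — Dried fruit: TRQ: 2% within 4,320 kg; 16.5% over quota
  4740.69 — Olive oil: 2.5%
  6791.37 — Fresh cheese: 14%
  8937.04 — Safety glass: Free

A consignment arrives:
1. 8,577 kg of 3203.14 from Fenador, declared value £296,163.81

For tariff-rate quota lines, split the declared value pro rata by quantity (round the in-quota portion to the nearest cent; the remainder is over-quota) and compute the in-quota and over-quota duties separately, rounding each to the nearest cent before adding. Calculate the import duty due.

Line 1 (3203.14, Fenador, 8,577 kg, £296,163.81):
Code 3203.14 is under a tariff-rate quota (threshold 4,320 kg). In-quota: 4,320 kg at 2%; over-quota: 4,257 kg at 16.5%.
Pro-rata value split: in-quota = £296,163.81 × 4,320/8,577 = £149,169.60; over-quota = £296,163.81 − £149,169.60 = £146,994.21.
In-quota duty = £149,169.60 × 2% = £2,983.39. Over-quota duty = £146,994.21 × 16.5% = £24,254.04.
Line duty = £2,983.39 + £24,254.04 = £27,237.43.

£27,237.43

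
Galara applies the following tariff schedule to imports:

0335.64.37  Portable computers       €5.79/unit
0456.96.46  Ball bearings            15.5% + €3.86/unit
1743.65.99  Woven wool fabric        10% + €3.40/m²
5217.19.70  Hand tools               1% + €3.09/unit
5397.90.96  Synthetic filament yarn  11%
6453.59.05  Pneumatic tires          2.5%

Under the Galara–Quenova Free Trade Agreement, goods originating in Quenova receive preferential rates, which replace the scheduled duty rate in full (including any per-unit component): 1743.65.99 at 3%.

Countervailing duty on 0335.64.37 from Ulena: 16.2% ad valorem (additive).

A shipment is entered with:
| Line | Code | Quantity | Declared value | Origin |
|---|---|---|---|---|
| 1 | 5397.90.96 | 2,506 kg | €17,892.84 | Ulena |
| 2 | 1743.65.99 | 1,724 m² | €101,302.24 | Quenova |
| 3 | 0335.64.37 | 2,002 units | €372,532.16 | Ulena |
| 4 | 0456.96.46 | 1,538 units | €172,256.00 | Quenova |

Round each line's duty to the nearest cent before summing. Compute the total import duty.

Line 1 (5397.90.96, Ulena, 2,506 kg, €17,892.84):
Base rate for 5397.90.96 is 11%.
Duty = €17,892.84 × 11% = €1,968.21.
Line 2 (1743.65.99, Quenova, 1,724 m², €101,302.24):
Base rate for 1743.65.99 is 10% + €3.40/m².
Origin Quenova qualifies under the Galara–Quenova agreement and 1743.65.99 is covered: preferential rate 3% applies instead.
Duty = €101,302.24 × 3% = €3,039.07.
Line 3 (0335.64.37, Ulena, 2,002 units, €372,532.16):
Base rate for 0335.64.37 is €5.79/unit.
Additional duty on 0335.64.37 from Ulena: +16.2% ad valorem. Applied ad valorem rate = 16.2%.
Duty = €372,532.16 × 16.2% + 2,002 × €5.79 = €71,941.79.
Line 4 (0456.96.46, Quenova, 1,538 units, €172,256.00):
Base rate for 0456.96.46 is 15.5% + €3.86/unit.
Origin Quenova is the FTA partner but 0456.96.46 is not on the preference list; base rate stands.
Duty = €172,256.00 × 15.5% + 1,538 × €3.86 = €32,636.36.
Total = €1,968.21 + €3,039.07 + €71,941.79 + €32,636.36 = €109,585.43.

€109,585.43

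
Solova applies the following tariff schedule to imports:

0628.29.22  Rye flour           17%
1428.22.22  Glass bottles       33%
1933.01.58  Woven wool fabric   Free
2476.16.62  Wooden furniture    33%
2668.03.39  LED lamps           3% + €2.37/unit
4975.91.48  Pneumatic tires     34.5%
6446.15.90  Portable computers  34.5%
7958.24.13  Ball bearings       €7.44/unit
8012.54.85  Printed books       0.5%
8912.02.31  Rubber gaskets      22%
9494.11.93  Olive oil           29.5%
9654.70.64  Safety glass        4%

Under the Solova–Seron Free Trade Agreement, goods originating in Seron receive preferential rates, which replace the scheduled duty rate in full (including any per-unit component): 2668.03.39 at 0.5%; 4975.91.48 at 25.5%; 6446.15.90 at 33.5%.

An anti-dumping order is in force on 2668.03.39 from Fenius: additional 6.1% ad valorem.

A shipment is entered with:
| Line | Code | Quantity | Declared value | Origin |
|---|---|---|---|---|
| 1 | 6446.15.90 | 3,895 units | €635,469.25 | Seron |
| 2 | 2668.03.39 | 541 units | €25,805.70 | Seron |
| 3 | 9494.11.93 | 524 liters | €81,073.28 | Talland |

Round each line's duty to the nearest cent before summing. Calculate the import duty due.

Line 1 (6446.15.90, Seron, 3,895 units, €635,469.25):
Base rate for 6446.15.90 is 34.5%.
Origin Seron qualifies under the Solova–Seron agreement and 6446.15.90 is covered: preferential rate 33.5% applies instead.
Duty = €635,469.25 × 33.5% = €212,882.20.
Line 2 (2668.03.39, Seron, 541 units, €25,805.70):
Base rate for 2668.03.39 is 3% + €2.37/unit.
Origin Seron qualifies under the Solova–Seron agreement and 2668.03.39 is covered: preferential rate 0.5% applies instead.
The additional-duty order on 2668.03.39 targets Fenius, not Seron; it does not apply.
Duty = €25,805.70 × 0.5% = €129.03.
Line 3 (9494.11.93, Talland, 524 liters, €81,073.28):
Base rate for 9494.11.93 is 29.5%.
Duty = €81,073.28 × 29.5% = €23,916.62.
Total = €212,882.20 + €129.03 + €23,916.62 = €236,927.85.

€236,927.85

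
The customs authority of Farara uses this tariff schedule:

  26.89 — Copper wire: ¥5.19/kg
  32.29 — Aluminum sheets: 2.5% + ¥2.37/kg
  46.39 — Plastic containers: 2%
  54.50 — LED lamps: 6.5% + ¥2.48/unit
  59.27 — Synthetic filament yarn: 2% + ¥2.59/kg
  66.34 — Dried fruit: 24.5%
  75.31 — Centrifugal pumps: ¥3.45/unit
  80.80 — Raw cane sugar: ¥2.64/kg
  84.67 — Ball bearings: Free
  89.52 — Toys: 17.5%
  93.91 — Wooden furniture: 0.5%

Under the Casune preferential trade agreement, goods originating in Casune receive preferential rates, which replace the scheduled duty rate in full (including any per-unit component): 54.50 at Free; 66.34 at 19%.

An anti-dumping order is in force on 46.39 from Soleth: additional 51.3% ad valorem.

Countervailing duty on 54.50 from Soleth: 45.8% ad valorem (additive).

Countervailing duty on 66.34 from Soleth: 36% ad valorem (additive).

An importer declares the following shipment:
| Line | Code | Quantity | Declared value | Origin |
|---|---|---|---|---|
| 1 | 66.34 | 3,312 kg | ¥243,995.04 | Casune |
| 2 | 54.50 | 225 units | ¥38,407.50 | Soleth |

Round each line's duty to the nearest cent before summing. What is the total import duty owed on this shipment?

¥67,004.18

Line 1 (66.34, Casune, 3,312 kg, ¥243,995.04):
Base rate for 66.34 is 24.5%.
Origin Casune qualifies under the Farara–Casune agreement and 66.34 is covered: preferential rate 19% applies instead.
The additional-duty order on 66.34 targets Soleth, not Casune; it does not apply.
Duty = ¥243,995.04 × 19% = ¥46,359.06.
Line 2 (54.50, Soleth, 225 units, ¥38,407.50):
Base rate for 54.50 is 6.5% + ¥2.48/unit.
54.50 has an FTA preferential rate, but origin Soleth is not Casune; base rate stands.
Additional duty on 54.50 from Soleth: +45.8%. Applied ad valorem rate: 6.5% + 45.8% = 52.3%.
Duty = ¥38,407.50 × 52.3% + 225 × ¥2.48 = ¥20,645.12.
Total = ¥46,359.06 + ¥20,645.12 = ¥67,004.18.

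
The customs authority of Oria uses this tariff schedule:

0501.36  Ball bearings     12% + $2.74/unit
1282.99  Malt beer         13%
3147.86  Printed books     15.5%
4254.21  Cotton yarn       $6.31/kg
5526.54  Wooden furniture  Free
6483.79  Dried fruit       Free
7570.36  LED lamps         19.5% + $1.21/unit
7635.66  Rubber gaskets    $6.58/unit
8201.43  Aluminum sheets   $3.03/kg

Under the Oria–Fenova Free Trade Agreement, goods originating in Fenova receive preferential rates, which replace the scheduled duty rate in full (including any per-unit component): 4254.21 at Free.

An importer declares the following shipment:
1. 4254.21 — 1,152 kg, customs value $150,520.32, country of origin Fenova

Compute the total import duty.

Line 1 (4254.21, Fenova, 1,152 kg, $150,520.32):
Base rate for 4254.21 is $6.31/kg.
Origin Fenova qualifies under the Oria–Fenova agreement and 4254.21 is covered: preferential rate Free applies instead.
Duty = $150,520.32 × 0% = $0.00.

$0.00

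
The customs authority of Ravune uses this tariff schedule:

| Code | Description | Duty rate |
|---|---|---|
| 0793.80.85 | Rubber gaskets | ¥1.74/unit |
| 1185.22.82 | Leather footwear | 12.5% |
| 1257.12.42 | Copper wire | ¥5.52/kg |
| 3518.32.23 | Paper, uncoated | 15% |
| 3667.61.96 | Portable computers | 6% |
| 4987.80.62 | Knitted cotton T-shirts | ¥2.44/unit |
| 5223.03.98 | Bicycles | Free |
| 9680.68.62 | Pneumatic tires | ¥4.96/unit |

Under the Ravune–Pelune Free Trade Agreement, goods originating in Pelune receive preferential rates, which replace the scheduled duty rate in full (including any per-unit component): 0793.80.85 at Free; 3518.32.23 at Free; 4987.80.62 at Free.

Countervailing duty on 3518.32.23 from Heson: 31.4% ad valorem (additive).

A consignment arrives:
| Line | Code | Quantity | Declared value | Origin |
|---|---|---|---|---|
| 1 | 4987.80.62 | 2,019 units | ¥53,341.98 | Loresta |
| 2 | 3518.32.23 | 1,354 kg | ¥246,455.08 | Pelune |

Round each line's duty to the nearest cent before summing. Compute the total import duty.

¥4,926.36

Line 1 (4987.80.62, Loresta, 2,019 units, ¥53,341.98):
Base rate for 4987.80.62 is ¥2.44/unit.
4987.80.62 has an FTA preferential rate, but origin Loresta is not Pelune; base rate stands.
Duty = 2,019 × ¥2.44 = ¥4,926.36.
Line 2 (3518.32.23, Pelune, 1,354 kg, ¥246,455.08):
Base rate for 3518.32.23 is 15%.
Origin Pelune qualifies under the Ravune–Pelune agreement and 3518.32.23 is covered: preferential rate Free applies instead.
The additional-duty order on 3518.32.23 targets Heson, not Pelune; it does not apply.
Duty = ¥246,455.08 × 0% = ¥0.00.
Total = ¥4,926.36 + ¥0.00 = ¥4,926.36.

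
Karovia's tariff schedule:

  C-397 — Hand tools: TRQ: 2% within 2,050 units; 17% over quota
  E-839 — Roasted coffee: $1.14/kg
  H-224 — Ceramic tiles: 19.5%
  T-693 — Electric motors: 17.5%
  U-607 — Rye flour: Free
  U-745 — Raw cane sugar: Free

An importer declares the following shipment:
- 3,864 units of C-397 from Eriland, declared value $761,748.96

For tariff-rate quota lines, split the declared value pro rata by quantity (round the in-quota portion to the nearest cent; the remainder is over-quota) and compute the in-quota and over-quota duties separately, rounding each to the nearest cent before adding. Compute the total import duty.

Line 1 (C-397, Eriland, 3,864 units, $761,748.96):
Code C-397 is under a tariff-rate quota (threshold 2,050 units). In-quota: 2,050 units at 2%; over-quota: 1,814 units at 17%.
Pro-rata value split: in-quota = $761,748.96 × 2,050/3,864 = $404,137.00; over-quota = $761,748.96 − $404,137.00 = $357,611.96.
In-quota duty = $404,137.00 × 2% = $8,082.74. Over-quota duty = $357,611.96 × 17% = $60,794.03.
Line duty = $8,082.74 + $60,794.03 = $68,876.77.

$68,876.77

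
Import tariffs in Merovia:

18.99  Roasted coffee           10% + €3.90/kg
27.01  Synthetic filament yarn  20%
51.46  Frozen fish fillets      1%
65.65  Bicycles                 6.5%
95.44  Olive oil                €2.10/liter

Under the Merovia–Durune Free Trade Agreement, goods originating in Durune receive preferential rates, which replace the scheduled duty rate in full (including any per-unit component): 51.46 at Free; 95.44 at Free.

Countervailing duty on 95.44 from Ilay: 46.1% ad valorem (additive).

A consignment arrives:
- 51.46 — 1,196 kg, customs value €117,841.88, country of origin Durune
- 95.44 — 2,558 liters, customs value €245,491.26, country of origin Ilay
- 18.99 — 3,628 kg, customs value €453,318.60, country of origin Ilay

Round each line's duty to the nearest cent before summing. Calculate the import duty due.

€178,024.33

Line 1 (51.46, Durune, 1,196 kg, €117,841.88):
Base rate for 51.46 is 1%.
Origin Durune qualifies under the Merovia–Durune agreement and 51.46 is covered: preferential rate Free applies instead.
Duty = €117,841.88 × 0% = €0.00.
Line 2 (95.44, Ilay, 2,558 liters, €245,491.26):
Base rate for 95.44 is €2.10/liter.
95.44 has an FTA preferential rate, but origin Ilay is not Durune; base rate stands.
Additional duty on 95.44 from Ilay: +46.1% ad valorem. Applied ad valorem rate = 46.1%.
Duty = €245,491.26 × 46.1% + 2,558 × €2.10 = €118,543.27.
Line 3 (18.99, Ilay, 3,628 kg, €453,318.60):
Base rate for 18.99 is 10% + €3.90/kg.
Duty = €453,318.60 × 10% + 3,628 × €3.90 = €59,481.06.
Total = €0.00 + €118,543.27 + €59,481.06 = €178,024.33.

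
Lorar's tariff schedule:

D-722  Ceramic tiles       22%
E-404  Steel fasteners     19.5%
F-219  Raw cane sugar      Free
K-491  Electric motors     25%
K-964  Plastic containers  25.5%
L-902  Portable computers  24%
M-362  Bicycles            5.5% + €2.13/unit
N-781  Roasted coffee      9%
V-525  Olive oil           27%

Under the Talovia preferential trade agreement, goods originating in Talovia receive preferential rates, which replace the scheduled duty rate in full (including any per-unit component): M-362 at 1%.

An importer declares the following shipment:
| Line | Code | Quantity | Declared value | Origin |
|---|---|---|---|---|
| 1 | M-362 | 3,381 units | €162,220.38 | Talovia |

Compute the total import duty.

€1,622.20

Line 1 (M-362, Talovia, 3,381 units, €162,220.38):
Base rate for M-362 is 5.5% + €2.13/unit.
Origin Talovia qualifies under the Lorar–Talovia agreement and M-362 is covered: preferential rate 1% applies instead.
Duty = €162,220.38 × 1% = €1,622.20.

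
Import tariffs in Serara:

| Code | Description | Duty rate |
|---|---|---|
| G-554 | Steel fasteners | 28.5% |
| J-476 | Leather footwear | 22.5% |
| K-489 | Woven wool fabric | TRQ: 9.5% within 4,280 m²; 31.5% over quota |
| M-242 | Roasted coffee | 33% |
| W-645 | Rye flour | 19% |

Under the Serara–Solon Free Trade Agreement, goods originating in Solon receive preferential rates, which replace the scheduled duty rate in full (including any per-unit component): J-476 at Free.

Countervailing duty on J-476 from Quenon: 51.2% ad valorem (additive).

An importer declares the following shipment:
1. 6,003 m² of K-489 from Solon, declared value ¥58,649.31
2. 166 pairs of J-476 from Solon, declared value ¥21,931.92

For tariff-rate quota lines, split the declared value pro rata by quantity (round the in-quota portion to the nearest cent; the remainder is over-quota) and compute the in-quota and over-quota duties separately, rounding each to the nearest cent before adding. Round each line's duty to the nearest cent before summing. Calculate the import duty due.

¥9,275.10

Line 1 (K-489, Solon, 6,003 m², ¥58,649.31):
Code K-489 is under a tariff-rate quota (threshold 4,280 m²). In-quota: 4,280 m² at 9.5%; over-quota: 1,723 m² at 31.5%.
Pro-rata value split: in-quota = ¥58,649.31 × 4,280/6,003 = ¥41,815.60; over-quota = ¥58,649.31 − ¥41,815.60 = ¥16,833.71.
In-quota duty = ¥41,815.60 × 9.5% = ¥3,972.48. Over-quota duty = ¥16,833.71 × 31.5% = ¥5,302.62.
Line duty = ¥3,972.48 + ¥5,302.62 = ¥9,275.10.
Line 2 (J-476, Solon, 166 pairs, ¥21,931.92):
Base rate for J-476 is 22.5%.
Origin Solon qualifies under the Serara–Solon agreement and J-476 is covered: preferential rate Free applies instead.
The additional-duty order on J-476 targets Quenon, not Solon; it does not apply.
Duty = ¥21,931.92 × 0% = ¥0.00.
Total = ¥9,275.10 + ¥0.00 = ¥9,275.10.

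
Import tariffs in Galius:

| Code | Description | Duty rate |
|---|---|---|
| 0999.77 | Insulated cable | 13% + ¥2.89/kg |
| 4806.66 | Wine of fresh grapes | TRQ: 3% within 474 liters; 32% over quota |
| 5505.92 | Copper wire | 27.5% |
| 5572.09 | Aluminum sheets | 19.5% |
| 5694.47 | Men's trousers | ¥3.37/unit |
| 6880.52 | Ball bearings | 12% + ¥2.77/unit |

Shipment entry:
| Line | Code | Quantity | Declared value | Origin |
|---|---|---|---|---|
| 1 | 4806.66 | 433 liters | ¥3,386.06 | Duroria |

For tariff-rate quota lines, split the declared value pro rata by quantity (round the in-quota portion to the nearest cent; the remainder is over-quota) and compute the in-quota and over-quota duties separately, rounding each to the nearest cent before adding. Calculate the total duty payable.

¥101.58

Line 1 (4806.66, Duroria, 433 liters, ¥3,386.06):
Code 4806.66 is under a tariff-rate quota (threshold 474 liters). Quantity 433 liters is within the quota, so the in-quota rate 3% applies to the full value.
Duty = ¥3,386.06 × 3% = ¥101.58.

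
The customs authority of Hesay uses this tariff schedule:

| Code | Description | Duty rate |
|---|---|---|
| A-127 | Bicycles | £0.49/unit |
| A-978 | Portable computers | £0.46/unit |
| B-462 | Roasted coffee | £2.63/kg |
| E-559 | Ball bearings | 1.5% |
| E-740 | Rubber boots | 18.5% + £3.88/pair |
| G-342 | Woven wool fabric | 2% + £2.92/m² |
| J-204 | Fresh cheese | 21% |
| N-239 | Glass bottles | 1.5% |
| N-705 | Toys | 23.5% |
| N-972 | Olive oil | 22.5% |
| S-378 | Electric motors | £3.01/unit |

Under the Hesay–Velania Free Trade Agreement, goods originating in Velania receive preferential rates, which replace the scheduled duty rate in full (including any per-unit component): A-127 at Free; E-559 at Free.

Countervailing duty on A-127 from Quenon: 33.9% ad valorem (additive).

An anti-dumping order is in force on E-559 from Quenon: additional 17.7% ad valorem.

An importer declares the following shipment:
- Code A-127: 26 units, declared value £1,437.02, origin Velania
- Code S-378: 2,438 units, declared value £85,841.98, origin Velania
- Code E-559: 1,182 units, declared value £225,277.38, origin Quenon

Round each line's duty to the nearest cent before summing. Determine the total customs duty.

£50,591.64

Line 1 (A-127, Velania, 26 units, £1,437.02):
Base rate for A-127 is £0.49/unit.
Origin Velania qualifies under the Hesay–Velania agreement and A-127 is covered: preferential rate Free applies instead.
The additional-duty order on A-127 targets Quenon, not Velania; it does not apply.
Duty = £1,437.02 × 0% = £0.00.
Line 2 (S-378, Velania, 2,438 units, £85,841.98):
Base rate for S-378 is £3.01/unit.
Origin Velania is the FTA partner but S-378 is not on the preference list; base rate stands.
Duty = 2,438 × £3.01 = £7,338.38.
Line 3 (E-559, Quenon, 1,182 units, £225,277.38):
Base rate for E-559 is 1.5%.
E-559 has an FTA preferential rate, but origin Quenon is not Velania; base rate stands.
Additional duty on E-559 from Quenon: +17.7%. Applied ad valorem rate: 1.5% + 17.7% = 19.2%.
Duty = £225,277.38 × 19.2% = £43,253.26.
Total = £0.00 + £7,338.38 + £43,253.26 = £50,591.64.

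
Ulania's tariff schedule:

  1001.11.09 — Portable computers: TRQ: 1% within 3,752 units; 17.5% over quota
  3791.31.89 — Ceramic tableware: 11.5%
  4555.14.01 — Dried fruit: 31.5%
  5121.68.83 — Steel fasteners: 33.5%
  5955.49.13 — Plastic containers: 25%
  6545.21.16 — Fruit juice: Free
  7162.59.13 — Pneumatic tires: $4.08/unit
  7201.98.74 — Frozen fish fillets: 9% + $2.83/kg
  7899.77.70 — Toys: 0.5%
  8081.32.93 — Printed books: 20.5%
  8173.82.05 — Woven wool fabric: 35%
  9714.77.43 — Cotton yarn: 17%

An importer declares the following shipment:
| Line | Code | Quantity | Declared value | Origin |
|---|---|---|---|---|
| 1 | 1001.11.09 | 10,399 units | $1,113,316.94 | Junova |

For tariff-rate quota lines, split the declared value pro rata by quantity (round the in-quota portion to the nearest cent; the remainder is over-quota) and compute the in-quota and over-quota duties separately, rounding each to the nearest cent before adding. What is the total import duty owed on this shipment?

$128,551.76

Line 1 (1001.11.09, Junova, 10,399 units, $1,113,316.94):
Code 1001.11.09 is under a tariff-rate quota (threshold 3,752 units). In-quota: 3,752 units at 1%; over-quota: 6,647 units at 17.5%.
Pro-rata value split: in-quota = $1,113,316.94 × 3,752/10,399 = $401,689.12; over-quota = $1,113,316.94 − $401,689.12 = $711,627.82.
In-quota duty = $401,689.12 × 1% = $4,016.89. Over-quota duty = $711,627.82 × 17.5% = $124,534.87.
Line duty = $4,016.89 + $124,534.87 = $128,551.76.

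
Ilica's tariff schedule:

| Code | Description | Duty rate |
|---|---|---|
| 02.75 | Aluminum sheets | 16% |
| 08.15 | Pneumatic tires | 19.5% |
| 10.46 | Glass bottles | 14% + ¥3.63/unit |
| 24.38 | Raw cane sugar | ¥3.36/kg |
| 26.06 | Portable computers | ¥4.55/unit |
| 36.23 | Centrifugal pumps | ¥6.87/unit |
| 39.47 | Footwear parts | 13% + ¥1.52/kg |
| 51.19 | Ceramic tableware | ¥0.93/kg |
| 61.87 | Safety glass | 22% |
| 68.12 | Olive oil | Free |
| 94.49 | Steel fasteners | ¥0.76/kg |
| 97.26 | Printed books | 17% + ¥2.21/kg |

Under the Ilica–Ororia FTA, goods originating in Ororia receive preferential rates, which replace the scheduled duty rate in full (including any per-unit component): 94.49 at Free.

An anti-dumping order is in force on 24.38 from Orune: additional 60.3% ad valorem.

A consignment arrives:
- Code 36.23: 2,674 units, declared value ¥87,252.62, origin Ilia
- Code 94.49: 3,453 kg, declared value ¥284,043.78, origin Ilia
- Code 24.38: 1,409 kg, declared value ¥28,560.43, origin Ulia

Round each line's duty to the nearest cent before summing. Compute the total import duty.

Line 1 (36.23, Ilia, 2,674 units, ¥87,252.62):
Base rate for 36.23 is ¥6.87/unit.
Duty = 2,674 × ¥6.87 = ¥18,370.38.
Line 2 (94.49, Ilia, 3,453 kg, ¥284,043.78):
Base rate for 94.49 is ¥0.76/kg.
94.49 has an FTA preferential rate, but origin Ilia is not Ororia; base rate stands.
Duty = 3,453 × ¥0.76 = ¥2,624.28.
Line 3 (24.38, Ulia, 1,409 kg, ¥28,560.43):
Base rate for 24.38 is ¥3.36/kg.
The additional-duty order on 24.38 targets Orune, not Ulia; it does not apply.
Duty = 1,409 × ¥3.36 = ¥4,734.24.
Total = ¥18,370.38 + ¥2,624.28 + ¥4,734.24 = ¥25,728.90.

¥25,728.90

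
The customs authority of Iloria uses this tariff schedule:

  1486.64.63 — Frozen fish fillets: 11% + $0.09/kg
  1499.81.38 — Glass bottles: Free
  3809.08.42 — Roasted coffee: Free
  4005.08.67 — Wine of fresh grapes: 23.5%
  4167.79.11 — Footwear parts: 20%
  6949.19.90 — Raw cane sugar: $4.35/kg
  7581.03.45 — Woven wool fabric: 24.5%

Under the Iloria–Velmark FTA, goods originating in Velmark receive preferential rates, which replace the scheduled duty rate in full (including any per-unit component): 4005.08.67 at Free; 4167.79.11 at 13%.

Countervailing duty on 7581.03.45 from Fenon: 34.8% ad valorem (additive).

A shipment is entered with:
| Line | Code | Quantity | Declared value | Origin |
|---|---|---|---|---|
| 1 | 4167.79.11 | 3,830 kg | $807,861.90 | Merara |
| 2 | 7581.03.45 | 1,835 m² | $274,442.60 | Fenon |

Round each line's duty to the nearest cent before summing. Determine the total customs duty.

Line 1 (4167.79.11, Merara, 3,830 kg, $807,861.90):
Base rate for 4167.79.11 is 20%.
4167.79.11 has an FTA preferential rate, but origin Merara is not Velmark; base rate stands.
Duty = $807,861.90 × 20% = $161,572.38.
Line 2 (7581.03.45, Fenon, 1,835 m², $274,442.60):
Base rate for 7581.03.45 is 24.5%.
Additional duty on 7581.03.45 from Fenon: +34.8%. Applied ad valorem rate: 24.5% + 34.8% = 59.3%.
Duty = $274,442.60 × 59.3% = $162,744.46.
Total = $161,572.38 + $162,744.46 = $324,316.84.

$324,316.84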